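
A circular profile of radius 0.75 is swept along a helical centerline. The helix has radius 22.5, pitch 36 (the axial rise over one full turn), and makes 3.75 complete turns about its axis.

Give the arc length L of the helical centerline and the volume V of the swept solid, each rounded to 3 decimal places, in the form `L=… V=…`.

2πR = 2π·22.5 = 141.371669
per-turn = √(141.371669² + 36²) = √(19985.9489 + 1296) = √21281.9489 = 145.883340
L = 3.75 × 145.883340 = 547.062525
V = π·0.75² × L = 1.767146 × 547.062525 = 966.739281

L=547.063 V=966.739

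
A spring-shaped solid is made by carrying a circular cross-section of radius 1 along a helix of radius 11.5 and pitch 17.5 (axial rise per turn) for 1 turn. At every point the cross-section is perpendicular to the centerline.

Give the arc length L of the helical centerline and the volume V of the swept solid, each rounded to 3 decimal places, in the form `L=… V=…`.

2πR = 2π·11.5 = 72.256631
per-turn = √(72.256631² + 17.5²) = √(5221.0207 + 306.25) = √5527.2707 = 74.345617
L = 1 × 74.345617 = 74.345617
V = π·1² × L = 3.141593 × 74.345617 = 233.563643

L=74.346 V=233.564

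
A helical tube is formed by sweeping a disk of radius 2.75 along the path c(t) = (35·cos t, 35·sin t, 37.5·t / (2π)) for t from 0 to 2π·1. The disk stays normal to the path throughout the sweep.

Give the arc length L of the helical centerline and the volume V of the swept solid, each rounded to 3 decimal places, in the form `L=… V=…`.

L=223.086 V=5300.140

2πR = 2π·35 = 219.911486
per-turn = √(219.911486² + 37.5²) = √(48361.0616 + 1406.25) = √49767.3116 = 223.085884
L = 1 × 223.085884 = 223.085884
V = π·2.75² × L = 23.758294 × 223.085884 = 5300.140114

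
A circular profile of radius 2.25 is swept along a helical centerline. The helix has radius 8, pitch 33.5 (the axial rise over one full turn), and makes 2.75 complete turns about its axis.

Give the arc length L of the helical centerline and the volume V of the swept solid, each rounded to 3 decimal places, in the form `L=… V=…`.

L=166.116 V=2641.963

2πR = 2π·8 = 50.265482
per-turn = √(50.265482² + 33.5²) = √(2526.6187 + 1122.25) = √3648.8687 = 60.405867
L = 2.75 × 60.405867 = 166.116133
V = π·2.25² × L = 15.904313 × 166.116133 = 2641.962947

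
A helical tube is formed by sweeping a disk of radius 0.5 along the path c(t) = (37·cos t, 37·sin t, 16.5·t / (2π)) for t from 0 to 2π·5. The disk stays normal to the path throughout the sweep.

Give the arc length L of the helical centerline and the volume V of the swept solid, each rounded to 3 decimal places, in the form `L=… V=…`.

2πR = 2π·37 = 232.477856
per-turn = √(232.477856² + 16.5²) = √(54045.9537 + 272.25) = √54318.2037 = 233.062660
L = 5 × 233.062660 = 1165.313302
V = π·0.5² × L = 0.785398 × 1165.313302 = 915.234927

L=1165.313 V=915.235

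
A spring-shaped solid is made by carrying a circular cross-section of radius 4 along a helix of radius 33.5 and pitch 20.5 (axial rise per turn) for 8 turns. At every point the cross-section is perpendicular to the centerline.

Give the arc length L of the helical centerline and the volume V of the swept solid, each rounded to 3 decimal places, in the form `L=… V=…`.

2πR = 2π·33.5 = 210.486708
per-turn = √(210.486708² + 20.5²) = √(44304.6542 + 420.25) = √44724.9042 = 211.482633
L = 8 × 211.482633 = 1691.861066
V = π·4² × L = 50.265482 × 1691.861066 = 85042.212724

L=1691.861 V=85042.213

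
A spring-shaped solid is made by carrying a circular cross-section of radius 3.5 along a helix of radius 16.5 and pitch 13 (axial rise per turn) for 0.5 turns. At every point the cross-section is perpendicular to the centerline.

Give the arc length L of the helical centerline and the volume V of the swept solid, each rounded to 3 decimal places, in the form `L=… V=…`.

2πR = 2π·16.5 = 103.672558
per-turn = √(103.672558² + 13²) = √(10747.9992 + 169) = √10916.9992 = 104.484445
L = 0.5 × 104.484445 = 52.242222
V = π·3.5² × L = 38.484510 × 52.242222 = 2010.516330

L=52.242 V=2010.516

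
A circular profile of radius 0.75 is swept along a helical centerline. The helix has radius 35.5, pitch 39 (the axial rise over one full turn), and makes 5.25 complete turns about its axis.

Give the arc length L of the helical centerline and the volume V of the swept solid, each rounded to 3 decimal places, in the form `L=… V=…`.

2πR = 2π·35.5 = 223.053078
per-turn = √(223.053078² + 39²) = √(49752.6758 + 1521) = √51273.6758 = 226.436913
L = 5.25 × 226.436913 = 1188.793796
V = π·0.75² × L = 1.767146 × 1188.793796 = 2100.772044

L=1188.794 V=2100.772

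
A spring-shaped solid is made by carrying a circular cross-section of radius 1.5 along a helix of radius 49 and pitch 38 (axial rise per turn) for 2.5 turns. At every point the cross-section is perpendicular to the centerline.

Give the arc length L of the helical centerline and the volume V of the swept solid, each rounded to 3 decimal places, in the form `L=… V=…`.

L=775.531 V=5481.904

2πR = 2π·49 = 307.876080
per-turn = √(307.876080² + 38²) = √(94787.6807 + 1444) = √96231.6807 = 310.212315
L = 2.5 × 310.212315 = 775.530789
V = π·1.5² × L = 7.068583 × 775.530789 = 5481.904114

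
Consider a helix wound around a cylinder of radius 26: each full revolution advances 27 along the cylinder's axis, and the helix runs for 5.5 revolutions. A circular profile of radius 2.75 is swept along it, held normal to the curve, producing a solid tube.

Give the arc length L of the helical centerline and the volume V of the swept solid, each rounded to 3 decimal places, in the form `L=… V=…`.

L=910.685 V=21636.312

2πR = 2π·26 = 163.362818
per-turn = √(163.362818² + 27²) = √(26687.4103 + 729) = √27416.4103 = 165.579015
L = 5.5 × 165.579015 = 910.684584
V = π·2.75² × L = 23.758294 × 910.684584 = 21636.312492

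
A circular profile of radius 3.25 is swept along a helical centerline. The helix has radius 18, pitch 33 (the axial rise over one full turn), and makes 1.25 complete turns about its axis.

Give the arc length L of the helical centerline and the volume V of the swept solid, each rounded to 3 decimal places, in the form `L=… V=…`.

L=147.267 V=4886.765

2πR = 2π·18 = 113.097336
per-turn = √(113.097336² + 33²) = √(12791.0073 + 1089) = √13880.0073 = 117.813443
L = 1.25 × 117.813443 = 147.266803
V = π·3.25² × L = 33.183072 × 147.266803 = 4886.765003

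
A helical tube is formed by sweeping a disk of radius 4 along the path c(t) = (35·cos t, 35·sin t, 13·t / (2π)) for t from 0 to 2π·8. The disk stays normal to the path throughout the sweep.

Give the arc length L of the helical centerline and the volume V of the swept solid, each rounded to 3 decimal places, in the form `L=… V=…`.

2πR = 2π·35 = 219.911486
per-turn = √(219.911486² + 13²) = √(48361.0616 + 169) = √48530.0616 = 220.295396
L = 8 × 220.295396 = 1762.363169
V = π·4² × L = 50.265482 × 1762.363169 = 88586.034965

L=1762.363 V=88586.035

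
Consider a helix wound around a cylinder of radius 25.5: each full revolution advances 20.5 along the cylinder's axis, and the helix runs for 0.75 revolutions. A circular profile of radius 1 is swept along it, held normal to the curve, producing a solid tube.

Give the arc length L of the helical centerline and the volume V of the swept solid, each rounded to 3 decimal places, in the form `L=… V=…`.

L=121.146 V=380.590

2πR = 2π·25.5 = 160.221225
per-turn = √(160.221225² + 20.5²) = √(25670.8410 + 420.25) = √26091.0910 = 161.527369
L = 0.75 × 161.527369 = 121.145527
V = π·1² × L = 3.141593 × 121.145527 = 380.589898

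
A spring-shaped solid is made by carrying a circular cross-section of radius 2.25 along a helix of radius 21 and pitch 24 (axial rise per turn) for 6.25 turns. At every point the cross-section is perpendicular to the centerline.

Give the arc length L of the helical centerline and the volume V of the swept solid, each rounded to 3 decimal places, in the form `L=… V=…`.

2πR = 2π·21 = 131.946891
per-turn = √(131.946891² + 24²) = √(17409.9822 + 576) = √17985.9822 = 134.111827
L = 6.25 × 134.111827 = 838.198919
V = π·2.25² × L = 15.904313 × 838.198919 = 13330.977808

L=838.199 V=13330.978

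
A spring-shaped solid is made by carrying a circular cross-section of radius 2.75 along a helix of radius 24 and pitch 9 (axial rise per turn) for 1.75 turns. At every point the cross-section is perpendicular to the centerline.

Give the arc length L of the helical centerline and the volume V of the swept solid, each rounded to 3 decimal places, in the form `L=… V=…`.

L=264.363 V=6280.823

2πR = 2π·24 = 150.796447
per-turn = √(150.796447² + 9²) = √(22739.5685 + 81) = √22820.5685 = 151.064783
L = 1.75 × 151.064783 = 264.363370
V = π·2.75² × L = 23.758294 × 264.363370 = 6280.822773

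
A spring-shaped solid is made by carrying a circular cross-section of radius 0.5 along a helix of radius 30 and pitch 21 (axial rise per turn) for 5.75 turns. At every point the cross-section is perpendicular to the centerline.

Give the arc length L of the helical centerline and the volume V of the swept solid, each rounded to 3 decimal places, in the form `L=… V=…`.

L=1090.555 V=856.520

2πR = 2π·30 = 188.495559
per-turn = √(188.495559² + 21²) = √(35530.5758 + 441) = √35971.5758 = 189.661741
L = 5.75 × 189.661741 = 1090.555008
V = π·0.5² × L = 0.785398 × 1090.555008 = 856.519901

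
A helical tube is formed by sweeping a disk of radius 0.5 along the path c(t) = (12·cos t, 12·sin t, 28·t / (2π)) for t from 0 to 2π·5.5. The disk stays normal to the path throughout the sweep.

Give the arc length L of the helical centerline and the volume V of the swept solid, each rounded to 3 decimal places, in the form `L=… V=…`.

L=442.362 V=347.430

2πR = 2π·12 = 75.398224
per-turn = √(75.398224² + 28²) = √(5684.8921 + 784) = √6468.8921 = 80.429423
L = 5.5 × 80.429423 = 442.361828
V = π·0.5² × L = 0.785398 × 442.361828 = 347.430167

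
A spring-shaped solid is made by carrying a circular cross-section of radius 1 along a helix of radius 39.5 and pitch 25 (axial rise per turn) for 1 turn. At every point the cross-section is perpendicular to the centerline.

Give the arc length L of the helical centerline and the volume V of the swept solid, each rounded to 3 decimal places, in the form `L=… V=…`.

L=249.442 V=783.644

2πR = 2π·39.5 = 248.185820
per-turn = √(248.185820² + 25²) = √(61596.2011 + 625) = √62221.2011 = 249.441779
L = 1 × 249.441779 = 249.441779
V = π·1² × L = 3.141593 × 249.441779 = 783.644460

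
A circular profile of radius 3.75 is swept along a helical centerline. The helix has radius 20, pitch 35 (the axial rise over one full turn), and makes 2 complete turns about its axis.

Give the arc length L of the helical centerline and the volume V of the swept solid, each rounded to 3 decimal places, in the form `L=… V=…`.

L=260.894 V=11525.926

2πR = 2π·20 = 125.663706
per-turn = √(125.663706² + 35²) = √(15791.3670 + 1225) = √17016.3670 = 130.446798
L = 2 × 130.446798 = 260.893595
V = π·3.75² × L = 44.178647 × 260.893595 = 11525.925979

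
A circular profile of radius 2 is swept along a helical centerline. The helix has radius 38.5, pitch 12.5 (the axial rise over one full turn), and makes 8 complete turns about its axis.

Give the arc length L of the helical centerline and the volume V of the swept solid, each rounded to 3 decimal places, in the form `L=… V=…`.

2πR = 2π·38.5 = 241.902634
per-turn = √(241.902634² + 12.5²) = √(58516.8845 + 156.25) = √58673.1345 = 242.225380
L = 8 × 242.225380 = 1937.803036
V = π·2² × L = 12.566371 × 1937.803036 = 24351.151132

L=1937.803 V=24351.151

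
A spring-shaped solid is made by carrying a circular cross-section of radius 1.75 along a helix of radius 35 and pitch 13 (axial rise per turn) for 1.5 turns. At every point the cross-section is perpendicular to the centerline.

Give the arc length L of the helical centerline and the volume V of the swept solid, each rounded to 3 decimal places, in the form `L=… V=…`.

L=330.443 V=3179.235

2πR = 2π·35 = 219.911486
per-turn = √(219.911486² + 13²) = √(48361.0616 + 169) = √48530.0616 = 220.295396
L = 1.5 × 220.295396 = 330.443094
V = π·1.75² × L = 9.621128 × 330.443094 = 3179.235142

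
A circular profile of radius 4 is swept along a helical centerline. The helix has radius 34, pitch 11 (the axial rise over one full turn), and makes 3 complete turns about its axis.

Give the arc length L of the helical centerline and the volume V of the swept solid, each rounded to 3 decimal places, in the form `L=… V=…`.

2πR = 2π·34 = 213.628300
per-turn = √(213.628300² + 11²) = √(45637.0508 + 121) = √45758.0508 = 213.911315
L = 3 × 213.911315 = 641.733945
V = π·4² × L = 50.265482 × 641.733945 = 32257.066378

L=641.734 V=32257.066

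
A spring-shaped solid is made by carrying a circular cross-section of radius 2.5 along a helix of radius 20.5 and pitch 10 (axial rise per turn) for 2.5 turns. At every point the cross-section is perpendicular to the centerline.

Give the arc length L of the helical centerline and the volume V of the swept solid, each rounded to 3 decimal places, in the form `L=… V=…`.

L=322.982 V=6341.742

2πR = 2π·20.5 = 128.805299
per-turn = √(128.805299² + 10²) = √(16590.8050 + 100) = √16690.8050 = 129.192898
L = 2.5 × 129.192898 = 322.982246
V = π·2.5² × L = 19.634954 × 322.982246 = 6341.741571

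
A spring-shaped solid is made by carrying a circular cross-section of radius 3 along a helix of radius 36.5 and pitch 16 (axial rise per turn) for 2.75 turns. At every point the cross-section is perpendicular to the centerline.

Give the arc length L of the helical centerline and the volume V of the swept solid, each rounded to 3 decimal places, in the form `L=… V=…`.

2πR = 2π·36.5 = 229.336264
per-turn = √(229.336264² + 16²) = √(52595.1219 + 256) = √52851.1219 = 229.893719
L = 2.75 × 229.893719 = 632.207726
V = π·3² × L = 28.274334 × 632.207726 = 17875.252332

L=632.208 V=17875.252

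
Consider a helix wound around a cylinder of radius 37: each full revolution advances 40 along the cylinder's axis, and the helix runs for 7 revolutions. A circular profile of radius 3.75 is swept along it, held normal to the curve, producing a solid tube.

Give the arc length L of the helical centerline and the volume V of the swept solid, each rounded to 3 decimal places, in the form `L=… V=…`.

2πR = 2π·37 = 232.477856
per-turn = √(232.477856² + 40²) = √(54045.9537 + 1600) = √55645.9537 = 235.893946
L = 7 × 235.893946 = 1651.257621
V = π·3.75² × L = 44.178647 × 1651.257621 = 72950.327040

L=1651.258 V=72950.327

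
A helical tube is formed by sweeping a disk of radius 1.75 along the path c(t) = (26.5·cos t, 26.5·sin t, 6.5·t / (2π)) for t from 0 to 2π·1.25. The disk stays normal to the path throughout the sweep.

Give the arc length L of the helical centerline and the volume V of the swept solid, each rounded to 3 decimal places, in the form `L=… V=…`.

2πR = 2π·26.5 = 166.504411
per-turn = √(166.504411² + 6.5²) = √(27723.7188 + 42.25) = √27765.9688 = 166.631236
L = 1.25 × 166.631236 = 208.289045
V = π·1.75² × L = 9.621128 × 208.289045 = 2003.975457

L=208.289 V=2003.975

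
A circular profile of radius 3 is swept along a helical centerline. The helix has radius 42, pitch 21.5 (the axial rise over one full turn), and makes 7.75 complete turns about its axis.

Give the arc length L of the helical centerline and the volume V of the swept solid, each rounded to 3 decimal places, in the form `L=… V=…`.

L=2051.953 V=58017.611

2πR = 2π·42 = 263.893783
per-turn = √(263.893783² + 21.5²) = √(69639.9287 + 462.25) = √70102.1787 = 264.768160
L = 7.75 × 264.768160 = 2051.953242
V = π·3² × L = 28.274334 × 2051.953242 = 58017.611062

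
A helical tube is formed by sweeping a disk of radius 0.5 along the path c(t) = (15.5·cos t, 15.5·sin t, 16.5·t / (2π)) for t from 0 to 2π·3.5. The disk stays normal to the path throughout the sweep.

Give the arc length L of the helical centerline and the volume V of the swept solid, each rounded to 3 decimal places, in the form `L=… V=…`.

L=345.720 V=271.528

2πR = 2π·15.5 = 97.389372
per-turn = √(97.389372² + 16.5²) = √(9484.6898 + 272.25) = √9756.9398 = 98.777223
L = 3.5 × 98.777223 = 345.720281
V = π·0.5² × L = 0.785398 × 345.720281 = 271.528074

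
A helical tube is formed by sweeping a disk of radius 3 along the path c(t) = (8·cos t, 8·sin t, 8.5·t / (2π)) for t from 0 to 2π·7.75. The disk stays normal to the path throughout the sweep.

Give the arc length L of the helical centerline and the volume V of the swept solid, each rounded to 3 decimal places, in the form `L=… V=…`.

2πR = 2π·8 = 50.265482
per-turn = √(50.265482² + 8.5²) = √(2526.6187 + 72.25) = √2598.8687 = 50.979101
L = 7.75 × 50.979101 = 395.088032
V = π·3² × L = 28.274334 × 395.088032 = 11170.850925

L=395.088 V=11170.851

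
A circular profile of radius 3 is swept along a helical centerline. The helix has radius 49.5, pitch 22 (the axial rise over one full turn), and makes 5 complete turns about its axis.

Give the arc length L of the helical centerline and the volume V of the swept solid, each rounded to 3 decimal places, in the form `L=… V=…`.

2πR = 2π·49.5 = 311.017673
per-turn = √(311.017673² + 22²) = √(96731.9927 + 484) = √97215.9927 = 311.794793
L = 5 × 311.794793 = 1558.973963
V = π·3² × L = 28.274334 × 1558.973963 = 44078.950353

L=1558.974 V=44078.950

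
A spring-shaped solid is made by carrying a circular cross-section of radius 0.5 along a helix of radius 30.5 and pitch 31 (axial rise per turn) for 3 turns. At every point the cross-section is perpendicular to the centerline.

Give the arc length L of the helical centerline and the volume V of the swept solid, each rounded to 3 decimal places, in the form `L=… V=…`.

2πR = 2π·30.5 = 191.637152
per-turn = √(191.637152² + 31²) = √(36724.7980 + 961) = √37685.7980 = 194.128303
L = 3 × 194.128303 = 582.384909
V = π·0.5² × L = 0.785398 × 582.384909 = 457.404038

L=582.385 V=457.404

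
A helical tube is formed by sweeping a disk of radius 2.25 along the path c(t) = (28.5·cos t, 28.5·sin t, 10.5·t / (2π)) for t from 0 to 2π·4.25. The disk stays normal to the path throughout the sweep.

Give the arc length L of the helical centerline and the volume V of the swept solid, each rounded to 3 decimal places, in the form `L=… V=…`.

L=762.358 V=12124.780

2πR = 2π·28.5 = 179.070781
per-turn = √(179.070781² + 10.5²) = √(32066.3447 + 110.25) = √32176.5947 = 179.378356
L = 4.25 × 179.378356 = 762.358014
V = π·2.25² × L = 15.904313 × 762.358014 = 12124.780329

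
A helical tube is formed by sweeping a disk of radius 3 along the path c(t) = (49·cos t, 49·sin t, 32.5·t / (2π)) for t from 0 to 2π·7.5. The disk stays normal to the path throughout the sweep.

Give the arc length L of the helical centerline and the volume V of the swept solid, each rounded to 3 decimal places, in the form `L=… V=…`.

2πR = 2π·49 = 307.876080
per-turn = √(307.876080² + 32.5²) = √(94787.6807 + 1056.25) = √95843.9307 = 309.586709
L = 7.5 × 309.586709 = 2321.900321
V = π·3² × L = 28.274334 × 2321.900321 = 65650.184914

L=2321.900 V=65650.185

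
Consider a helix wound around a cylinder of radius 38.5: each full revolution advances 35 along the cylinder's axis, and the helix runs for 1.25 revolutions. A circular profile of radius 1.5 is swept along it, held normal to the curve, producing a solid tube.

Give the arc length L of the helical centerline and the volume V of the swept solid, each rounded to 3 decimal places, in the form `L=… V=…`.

L=305.527 V=2159.642

2πR = 2π·38.5 = 241.902634
per-turn = √(241.902634² + 35²) = √(58516.8845 + 1225) = √59741.8845 = 244.421530
L = 1.25 × 244.421530 = 305.526913
V = π·1.5² × L = 7.068583 × 305.526913 = 2159.642487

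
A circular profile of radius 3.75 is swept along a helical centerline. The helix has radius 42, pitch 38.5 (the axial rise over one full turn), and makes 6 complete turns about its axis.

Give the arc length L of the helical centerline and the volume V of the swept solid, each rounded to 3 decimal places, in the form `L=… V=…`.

2πR = 2π·42 = 263.893783
per-turn = √(263.893783² + 38.5²) = √(69639.9287 + 1482.25) = √71122.1787 = 266.687418
L = 6 × 266.687418 = 1600.124505
V = π·3.75² × L = 44.178647 × 1600.124505 = 70691.335169

L=1600.125 V=70691.335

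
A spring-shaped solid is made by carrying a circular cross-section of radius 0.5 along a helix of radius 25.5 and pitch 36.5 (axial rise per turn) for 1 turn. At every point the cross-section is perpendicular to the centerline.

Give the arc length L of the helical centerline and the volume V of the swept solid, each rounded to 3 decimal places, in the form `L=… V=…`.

L=164.326 V=129.061

2πR = 2π·25.5 = 160.221225
per-turn = √(160.221225² + 36.5²) = √(25670.8410 + 1332.25) = √27003.0910 = 164.326173
L = 1 × 164.326173 = 164.326173
V = π·0.5² × L = 0.785398 × 164.326173 = 129.061474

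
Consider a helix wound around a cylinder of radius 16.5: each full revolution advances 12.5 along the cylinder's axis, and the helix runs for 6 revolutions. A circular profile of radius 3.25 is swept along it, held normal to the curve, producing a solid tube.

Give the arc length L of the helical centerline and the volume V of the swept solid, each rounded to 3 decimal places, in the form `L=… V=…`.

2πR = 2π·16.5 = 103.672558
per-turn = √(103.672558² + 12.5²) = √(10747.9992 + 156.25) = √10904.2492 = 104.423413
L = 6 × 104.423413 = 626.540478
V = π·3.25² × L = 33.183072 × 626.540478 = 20790.538055

L=626.540 V=20790.538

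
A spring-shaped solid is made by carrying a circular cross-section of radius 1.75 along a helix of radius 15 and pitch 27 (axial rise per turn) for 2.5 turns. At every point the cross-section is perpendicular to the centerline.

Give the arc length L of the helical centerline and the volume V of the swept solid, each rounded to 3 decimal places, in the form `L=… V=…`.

2πR = 2π·15 = 94.247780
per-turn = √(94.247780² + 27²) = √(8882.6440 + 729) = √9611.6440 = 98.038992
L = 2.5 × 98.038992 = 245.097480
V = π·1.75² × L = 9.621128 × 245.097480 = 2358.114106

L=245.097 V=2358.114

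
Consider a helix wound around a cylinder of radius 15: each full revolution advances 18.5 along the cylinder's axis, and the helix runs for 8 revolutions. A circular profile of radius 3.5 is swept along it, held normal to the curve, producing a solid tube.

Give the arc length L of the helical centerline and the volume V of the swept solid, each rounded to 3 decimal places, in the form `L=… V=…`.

2πR = 2π·15 = 94.247780
per-turn = √(94.247780² + 18.5²) = √(8882.6440 + 342.25) = √9224.8940 = 96.046312
L = 8 × 96.046312 = 768.370492
V = π·3.5² × L = 38.484510 × 768.370492 = 29570.361901

L=768.370 V=29570.362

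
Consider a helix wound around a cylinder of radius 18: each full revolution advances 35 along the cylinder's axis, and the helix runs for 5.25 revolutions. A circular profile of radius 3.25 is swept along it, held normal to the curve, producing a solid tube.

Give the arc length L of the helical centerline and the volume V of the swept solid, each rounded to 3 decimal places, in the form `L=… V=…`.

2πR = 2π·18 = 113.097336
per-turn = √(113.097336² + 35²) = √(12791.0073 + 1225) = √14016.0073 = 118.389220
L = 5.25 × 118.389220 = 621.543403
V = π·3.25² × L = 33.183072 × 621.543403 = 20624.719730

L=621.543 V=20624.720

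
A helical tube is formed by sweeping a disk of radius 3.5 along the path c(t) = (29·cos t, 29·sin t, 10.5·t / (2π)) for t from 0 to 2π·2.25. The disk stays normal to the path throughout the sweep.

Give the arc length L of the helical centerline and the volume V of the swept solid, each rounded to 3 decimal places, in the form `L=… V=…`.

2πR = 2π·29 = 182.212374
per-turn = √(182.212374² + 10.5²) = √(33201.3492 + 110.25) = √33311.5992 = 182.514655
L = 2.25 × 182.514655 = 410.657973
V = π·3.5² × L = 38.484510 × 410.657973 = 15803.970880

L=410.658 V=15803.971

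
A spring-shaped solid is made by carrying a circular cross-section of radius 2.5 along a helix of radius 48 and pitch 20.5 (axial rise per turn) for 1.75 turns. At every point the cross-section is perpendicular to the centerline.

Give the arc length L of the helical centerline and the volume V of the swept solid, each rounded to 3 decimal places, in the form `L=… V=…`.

L=529.005 V=10386.997

2πR = 2π·48 = 301.592895
per-turn = √(301.592895² + 20.5²) = √(90958.2742 + 420.25) = √91378.5242 = 302.288809
L = 1.75 × 302.288809 = 529.005416
V = π·2.5² × L = 19.634954 × 529.005416 = 10386.997055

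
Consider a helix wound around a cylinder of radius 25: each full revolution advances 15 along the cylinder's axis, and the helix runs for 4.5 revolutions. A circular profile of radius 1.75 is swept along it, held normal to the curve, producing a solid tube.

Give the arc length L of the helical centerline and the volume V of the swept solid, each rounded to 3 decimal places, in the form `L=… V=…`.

L=710.074 V=6831.712

2πR = 2π·25 = 157.079633
per-turn = √(157.079633² + 15²) = √(24674.0110 + 225) = √24899.0110 = 157.794205
L = 4.5 × 157.794205 = 710.073921
V = π·1.75² × L = 9.621128 × 710.073921 = 6831.711726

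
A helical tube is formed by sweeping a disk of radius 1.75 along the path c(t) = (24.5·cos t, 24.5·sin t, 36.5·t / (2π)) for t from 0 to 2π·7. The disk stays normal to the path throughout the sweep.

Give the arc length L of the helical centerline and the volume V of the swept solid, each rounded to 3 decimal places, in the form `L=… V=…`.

2πR = 2π·24.5 = 153.938040
per-turn = √(153.938040² + 36.5²) = √(23696.9202 + 1332.25) = √25029.1702 = 158.206100
L = 7 × 158.206100 = 1107.442702
V = π·1.75² × L = 9.621128 × 1107.442702 = 10654.847437

L=1107.443 V=10654.847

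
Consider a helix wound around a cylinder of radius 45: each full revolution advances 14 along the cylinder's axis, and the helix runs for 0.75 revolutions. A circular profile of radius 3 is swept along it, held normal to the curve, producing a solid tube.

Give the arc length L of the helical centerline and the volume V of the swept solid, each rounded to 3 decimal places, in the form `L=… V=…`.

2πR = 2π·45 = 282.743339
per-turn = √(282.743339² + 14²) = √(79943.7956 + 196) = √80139.7956 = 283.089731
L = 0.75 × 283.089731 = 212.317298
V = π·3² × L = 28.274334 × 212.317298 = 6003.130174

L=212.317 V=6003.130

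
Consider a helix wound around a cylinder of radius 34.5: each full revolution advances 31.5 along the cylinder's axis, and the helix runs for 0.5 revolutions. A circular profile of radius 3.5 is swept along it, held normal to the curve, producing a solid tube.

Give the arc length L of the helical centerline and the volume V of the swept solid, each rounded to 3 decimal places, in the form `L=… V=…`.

L=109.523 V=4214.952

2πR = 2π·34.5 = 216.769893
per-turn = √(216.769893² + 31.5²) = √(46989.1866 + 992.25) = √47981.4366 = 219.046654
L = 0.5 × 219.046654 = 109.523327
V = π·3.5² × L = 38.484510 × 109.523327 = 4214.951571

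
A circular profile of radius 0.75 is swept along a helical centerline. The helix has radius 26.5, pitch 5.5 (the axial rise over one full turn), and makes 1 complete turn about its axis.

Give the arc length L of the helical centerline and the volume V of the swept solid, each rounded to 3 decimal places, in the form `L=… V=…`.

2πR = 2π·26.5 = 166.504411
per-turn = √(166.504411² + 5.5²) = √(27723.7188 + 30.25) = √27753.9688 = 166.595224
L = 1 × 166.595224 = 166.595224
V = π·0.75² × L = 1.767146 × 166.595224 = 294.398062

L=166.595 V=294.398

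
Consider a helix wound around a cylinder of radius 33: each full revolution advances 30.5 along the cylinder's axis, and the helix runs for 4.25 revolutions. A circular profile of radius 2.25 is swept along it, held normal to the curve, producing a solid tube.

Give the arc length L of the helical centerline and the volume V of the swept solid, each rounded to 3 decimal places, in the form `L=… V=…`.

L=890.699 V=14165.963

2πR = 2π·33 = 207.345115
per-turn = √(207.345115² + 30.5²) = √(42991.9968 + 930.25) = √43922.2468 = 209.576351
L = 4.25 × 209.576351 = 890.699490
V = π·2.25² × L = 15.904313 × 890.699490 = 14165.963315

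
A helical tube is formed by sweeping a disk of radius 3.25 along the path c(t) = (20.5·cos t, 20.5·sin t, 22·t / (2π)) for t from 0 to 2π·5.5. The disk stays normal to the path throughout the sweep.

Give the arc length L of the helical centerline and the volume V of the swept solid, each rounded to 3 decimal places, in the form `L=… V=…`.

2πR = 2π·20.5 = 128.805299
per-turn = √(128.805299² + 22²) = √(16590.8050 + 484) = √17074.8050 = 130.670597
L = 5.5 × 130.670597 = 718.688285
V = π·3.25² × L = 33.183072 × 718.688285 = 23848.285401

L=718.688 V=23848.285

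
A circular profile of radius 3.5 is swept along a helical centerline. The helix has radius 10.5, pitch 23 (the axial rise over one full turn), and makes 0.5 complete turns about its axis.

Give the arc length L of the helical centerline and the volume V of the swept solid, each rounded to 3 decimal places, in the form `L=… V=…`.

2πR = 2π·10.5 = 65.973446
per-turn = √(65.973446² + 23²) = √(4352.4955 + 529) = √4881.4955 = 69.867700
L = 0.5 × 69.867700 = 34.933850
V = π·3.5² × L = 38.484510 × 34.933850 = 1344.412105

L=34.934 V=1344.412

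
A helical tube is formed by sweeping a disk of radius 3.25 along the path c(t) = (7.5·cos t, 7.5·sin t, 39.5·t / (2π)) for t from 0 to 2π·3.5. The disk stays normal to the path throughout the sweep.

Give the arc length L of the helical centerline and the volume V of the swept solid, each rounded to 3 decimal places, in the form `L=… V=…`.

L=215.212 V=7141.392

2πR = 2π·7.5 = 47.123890
per-turn = √(47.123890² + 39.5²) = √(2220.6610 + 1560.25) = √3780.9110 = 61.489113
L = 3.5 × 61.489113 = 215.211895
V = π·3.25² × L = 33.183072 × 215.211895 = 7141.391885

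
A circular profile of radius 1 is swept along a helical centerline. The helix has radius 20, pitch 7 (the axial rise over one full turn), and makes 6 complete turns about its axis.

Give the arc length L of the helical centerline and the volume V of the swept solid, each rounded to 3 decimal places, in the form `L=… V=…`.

2πR = 2π·20 = 125.663706
per-turn = √(125.663706² + 7²) = √(15791.3670 + 49) = √15840.3670 = 125.858520
L = 6 × 125.858520 = 755.151120
V = π·1² × L = 3.141593 × 755.151120 = 2372.377210

L=755.151 V=2372.377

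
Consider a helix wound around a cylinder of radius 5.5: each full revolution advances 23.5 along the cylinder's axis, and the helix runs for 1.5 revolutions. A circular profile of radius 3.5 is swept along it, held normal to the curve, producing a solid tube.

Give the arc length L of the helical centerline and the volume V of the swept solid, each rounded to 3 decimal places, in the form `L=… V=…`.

L=62.686 V=2412.448

2πR = 2π·5.5 = 34.557519
per-turn = √(34.557519² + 23.5²) = √(1194.2221 + 552.25) = √1746.4721 = 41.790814
L = 1.5 × 41.790814 = 62.686221
V = π·3.5² × L = 38.484510 × 62.686221 = 2412.448498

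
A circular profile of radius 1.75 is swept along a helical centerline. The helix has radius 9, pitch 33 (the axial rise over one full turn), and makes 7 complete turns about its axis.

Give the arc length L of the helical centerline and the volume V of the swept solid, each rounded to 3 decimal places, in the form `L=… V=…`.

L=458.313 V=4409.488

2πR = 2π·9 = 56.548668
per-turn = √(56.548668² + 33²) = √(3197.7518 + 1089) = √4286.7518 = 65.473291
L = 7 × 65.473291 = 458.313037
V = π·1.75² × L = 9.621128 × 458.313037 = 4409.488160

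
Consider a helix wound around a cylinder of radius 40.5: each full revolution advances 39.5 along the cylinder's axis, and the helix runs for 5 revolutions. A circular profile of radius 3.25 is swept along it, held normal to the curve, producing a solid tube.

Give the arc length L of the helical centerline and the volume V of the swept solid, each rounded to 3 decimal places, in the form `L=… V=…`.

2πR = 2π·40.5 = 254.469005
per-turn = √(254.469005² + 39.5²) = √(64754.4745 + 1560.25) = √66314.7245 = 257.516455
L = 5 × 257.516455 = 1287.582274
V = π·3.25² × L = 33.183072 × 1287.582274 = 42725.935818

L=1287.582 V=42725.936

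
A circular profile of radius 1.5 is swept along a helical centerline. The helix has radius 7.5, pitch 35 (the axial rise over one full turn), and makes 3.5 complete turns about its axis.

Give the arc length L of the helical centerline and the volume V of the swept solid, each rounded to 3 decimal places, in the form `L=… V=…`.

2πR = 2π·7.5 = 47.123890
per-turn = √(47.123890² + 35²) = √(2220.6610 + 1225) = √3445.6610 = 58.699753
L = 3.5 × 58.699753 = 205.449135
V = π·1.5² × L = 7.068583 × 205.449135 = 1452.234361

L=205.449 V=1452.234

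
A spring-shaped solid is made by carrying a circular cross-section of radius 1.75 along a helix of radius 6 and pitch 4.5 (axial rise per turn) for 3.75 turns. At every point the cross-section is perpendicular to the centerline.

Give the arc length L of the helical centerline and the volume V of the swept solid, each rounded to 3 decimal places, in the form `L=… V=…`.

L=142.375 V=1369.811

2πR = 2π·6 = 37.699112
per-turn = √(37.699112² + 4.5²) = √(1421.2230 + 20.25) = √1441.4730 = 37.966736
L = 3.75 × 37.966736 = 142.375260
V = π·1.75² × L = 9.621128 × 142.375260 = 1369.810525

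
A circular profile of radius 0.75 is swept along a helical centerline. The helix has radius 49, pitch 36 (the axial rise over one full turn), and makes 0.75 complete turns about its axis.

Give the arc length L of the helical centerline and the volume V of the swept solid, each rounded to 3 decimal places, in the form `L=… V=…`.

2πR = 2π·49 = 307.876080
per-turn = √(307.876080² + 36²) = √(94787.6807 + 1296) = √96083.6807 = 309.973677
L = 0.75 × 309.973677 = 232.480258
V = π·0.75² × L = 1.767146 × 232.480258 = 410.826527

L=232.480 V=410.827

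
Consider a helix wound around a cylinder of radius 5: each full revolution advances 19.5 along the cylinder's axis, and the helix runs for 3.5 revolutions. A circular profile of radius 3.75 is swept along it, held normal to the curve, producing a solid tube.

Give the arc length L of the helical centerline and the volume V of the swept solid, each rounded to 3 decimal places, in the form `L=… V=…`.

2πR = 2π·5 = 31.415927
per-turn = √(31.415927² + 19.5²) = √(986.9604 + 380.25) = √1367.2104 = 36.975809
L = 3.5 × 36.975809 = 129.415331
V = π·3.75² × L = 44.178647 × 129.415331 = 5717.394184

L=129.415 V=5717.394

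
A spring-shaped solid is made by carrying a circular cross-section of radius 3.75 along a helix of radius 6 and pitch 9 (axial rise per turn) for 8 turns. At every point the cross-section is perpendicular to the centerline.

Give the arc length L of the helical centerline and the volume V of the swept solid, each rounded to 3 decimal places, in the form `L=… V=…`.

L=310.068 V=13698.392

2πR = 2π·6 = 37.699112
per-turn = √(37.699112² + 9²) = √(1421.2230 + 81) = √1502.2230 = 38.758522
L = 8 × 38.758522 = 310.068177
V = π·3.75² × L = 44.178647 × 310.068177 = 13698.392426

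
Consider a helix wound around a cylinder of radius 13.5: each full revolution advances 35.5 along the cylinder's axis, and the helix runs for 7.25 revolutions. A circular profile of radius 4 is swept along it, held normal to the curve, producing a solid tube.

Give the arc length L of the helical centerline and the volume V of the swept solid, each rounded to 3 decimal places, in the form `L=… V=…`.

2πR = 2π·13.5 = 84.823002
per-turn = √(84.823002² + 35.5²) = √(7194.9416 + 1260.25) = √8455.1916 = 91.952116
L = 7.25 × 91.952116 = 666.652840
V = π·4² × L = 50.265482 × 666.652840 = 33509.626628

L=666.653 V=33509.627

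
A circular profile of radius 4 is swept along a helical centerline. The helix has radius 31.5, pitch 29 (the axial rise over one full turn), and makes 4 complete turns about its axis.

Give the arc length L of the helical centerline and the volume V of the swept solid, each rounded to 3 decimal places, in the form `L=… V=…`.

L=800.135 V=40219.151

2πR = 2π·31.5 = 197.920337
per-turn = √(197.920337² + 29²) = √(39172.4599 + 841) = √40013.4599 = 200.033647
L = 4 × 200.033647 = 800.134587
V = π·4² × L = 50.265482 × 800.134587 = 40219.151064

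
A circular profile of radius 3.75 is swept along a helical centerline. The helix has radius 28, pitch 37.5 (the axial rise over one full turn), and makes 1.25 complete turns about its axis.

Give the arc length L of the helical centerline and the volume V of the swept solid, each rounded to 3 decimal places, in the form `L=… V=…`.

L=224.852 V=9933.648

2πR = 2π·28 = 175.929189
per-turn = √(175.929189² + 37.5²) = √(30951.0794 + 1406.25) = √32357.3294 = 179.881432
L = 1.25 × 179.881432 = 224.851789
V = π·3.75² × L = 44.178647 × 224.851789 = 9933.647761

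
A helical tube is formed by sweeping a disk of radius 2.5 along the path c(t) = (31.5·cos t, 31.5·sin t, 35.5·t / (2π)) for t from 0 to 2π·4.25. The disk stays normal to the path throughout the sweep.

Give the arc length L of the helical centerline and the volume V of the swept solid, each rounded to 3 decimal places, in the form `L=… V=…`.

2πR = 2π·31.5 = 197.920337
per-turn = √(197.920337² + 35.5²) = √(39172.4599 + 1260.25) = √40432.7099 = 201.078865
L = 4.25 × 201.078865 = 854.585175
V = π·2.5² × L = 19.634954 × 854.585175 = 16779.740680

L=854.585 V=16779.741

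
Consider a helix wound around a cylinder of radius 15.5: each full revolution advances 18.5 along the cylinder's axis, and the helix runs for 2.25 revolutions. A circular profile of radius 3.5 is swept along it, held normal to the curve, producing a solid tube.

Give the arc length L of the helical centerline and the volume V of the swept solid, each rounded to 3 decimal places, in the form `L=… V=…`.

2πR = 2π·15.5 = 97.389372
per-turn = √(97.389372² + 18.5²) = √(9484.6898 + 342.25) = √9826.9398 = 99.130923
L = 2.25 × 99.130923 = 223.044576
V = π·3.5² × L = 38.484510 × 223.044576 = 8583.761217

L=223.045 V=8583.761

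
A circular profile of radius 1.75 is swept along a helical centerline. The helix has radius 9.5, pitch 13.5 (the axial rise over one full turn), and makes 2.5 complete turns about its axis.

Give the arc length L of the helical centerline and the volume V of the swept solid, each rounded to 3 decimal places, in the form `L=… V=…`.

2πR = 2π·9.5 = 59.690260
per-turn = √(59.690260² + 13.5²) = √(3562.9272 + 182.25) = √3745.1772 = 61.197853
L = 2.5 × 61.197853 = 152.994632
V = π·1.75² × L = 9.621128 × 152.994632 = 1471.980862

L=152.995 V=1471.981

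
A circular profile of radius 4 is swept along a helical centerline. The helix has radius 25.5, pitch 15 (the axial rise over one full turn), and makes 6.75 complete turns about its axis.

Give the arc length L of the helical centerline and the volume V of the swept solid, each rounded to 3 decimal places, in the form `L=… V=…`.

2πR = 2π·25.5 = 160.221225
per-turn = √(160.221225² + 15²) = √(25670.8410 + 225) = √25895.8410 = 160.921848
L = 6.75 × 160.921848 = 1086.222472
V = π·4² × L = 50.265482 × 1086.222472 = 54599.496589

L=1086.222 V=54599.497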